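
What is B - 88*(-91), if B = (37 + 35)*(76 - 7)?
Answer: 12976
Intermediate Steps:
B = 4968 (B = 72*69 = 4968)
B - 88*(-91) = 4968 - 88*(-91) = 4968 + 8008 = 12976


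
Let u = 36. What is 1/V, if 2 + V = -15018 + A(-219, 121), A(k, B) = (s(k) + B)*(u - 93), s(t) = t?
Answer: -1/9434 ≈ -0.00010600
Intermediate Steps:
A(k, B) = -57*B - 57*k (A(k, B) = (k + B)*(36 - 93) = (B + k)*(-57) = -57*B - 57*k)
V = -9434 (V = -2 + (-15018 + (-57*121 - 57*(-219))) = -2 + (-15018 + (-6897 + 12483)) = -2 + (-15018 + 5586) = -2 - 9432 = -9434)
1/V = 1/(-9434) = -1/9434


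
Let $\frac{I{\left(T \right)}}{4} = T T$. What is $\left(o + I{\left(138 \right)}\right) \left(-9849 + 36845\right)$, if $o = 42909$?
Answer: $3214818660$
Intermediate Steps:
$I{\left(T \right)} = 4 T^{2}$ ($I{\left(T \right)} = 4 T T = 4 T^{2}$)
$\left(o + I{\left(138 \right)}\right) \left(-9849 + 36845\right) = \left(42909 + 4 \cdot 138^{2}\right) \left(-9849 + 36845\right) = \left(42909 + 4 \cdot 19044\right) 26996 = \left(42909 + 76176\right) 26996 = 119085 \cdot 26996 = 3214818660$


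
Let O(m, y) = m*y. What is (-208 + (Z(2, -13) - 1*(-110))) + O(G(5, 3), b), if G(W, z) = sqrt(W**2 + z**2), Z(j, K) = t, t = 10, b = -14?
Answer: -88 - 14*sqrt(34) ≈ -169.63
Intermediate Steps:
Z(j, K) = 10
(-208 + (Z(2, -13) - 1*(-110))) + O(G(5, 3), b) = (-208 + (10 - 1*(-110))) + sqrt(5**2 + 3**2)*(-14) = (-208 + (10 + 110)) + sqrt(25 + 9)*(-14) = (-208 + 120) + sqrt(34)*(-14) = -88 - 14*sqrt(34)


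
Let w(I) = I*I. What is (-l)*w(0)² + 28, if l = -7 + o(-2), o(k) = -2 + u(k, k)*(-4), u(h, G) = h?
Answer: 28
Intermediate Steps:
w(I) = I²
o(k) = -2 - 4*k (o(k) = -2 + k*(-4) = -2 - 4*k)
l = -1 (l = -7 + (-2 - 4*(-2)) = -7 + (-2 + 8) = -7 + 6 = -1)
(-l)*w(0)² + 28 = (-1*(-1))*(0²)² + 28 = 1*0² + 28 = 1*0 + 28 = 0 + 28 = 28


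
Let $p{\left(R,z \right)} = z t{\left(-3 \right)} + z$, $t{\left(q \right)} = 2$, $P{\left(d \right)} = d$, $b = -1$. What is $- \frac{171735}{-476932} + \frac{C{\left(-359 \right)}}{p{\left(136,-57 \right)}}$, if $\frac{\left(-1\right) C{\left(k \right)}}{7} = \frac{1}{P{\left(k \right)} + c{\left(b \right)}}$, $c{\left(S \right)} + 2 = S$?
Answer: $\frac{5313700723}{14761522332} \approx 0.35997$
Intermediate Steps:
$c{\left(S \right)} = -2 + S$
$p{\left(R,z \right)} = 3 z$ ($p{\left(R,z \right)} = z 2 + z = 2 z + z = 3 z$)
$C{\left(k \right)} = - \frac{7}{-3 + k}$ ($C{\left(k \right)} = - \frac{7}{k - 3} = - \frac{7}{-3 + k}$)
$- \frac{171735}{-476932} + \frac{C{\left(-359 \right)}}{p{\left(136,-57 \right)}} = - \frac{171735}{-476932} + \frac{\left(-7\right) \frac{1}{-3 - 359}}{3 \left(-57\right)} = \left(-171735\right) \left(- \frac{1}{476932}\right) + \frac{\left(-7\right) \frac{1}{-362}}{-171} = \frac{171735}{476932} + \left(-7\right) \left(- \frac{1}{362}\right) \left(- \frac{1}{171}\right) = \frac{171735}{476932} + \frac{7}{362} \left(- \frac{1}{171}\right) = \frac{171735}{476932} - \frac{7}{61902} = \frac{5313700723}{14761522332}$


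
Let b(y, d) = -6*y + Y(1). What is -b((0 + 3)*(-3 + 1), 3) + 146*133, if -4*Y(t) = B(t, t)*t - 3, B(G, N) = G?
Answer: 38763/2 ≈ 19382.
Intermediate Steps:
Y(t) = ¾ - t²/4 (Y(t) = -(t*t - 3)/4 = -(t² - 3)/4 = -(-3 + t²)/4 = ¾ - t²/4)
b(y, d) = ½ - 6*y (b(y, d) = -6*y + (¾ - ¼*1²) = -6*y + (¾ - ¼*1) = -6*y + (¾ - ¼) = -6*y + ½ = ½ - 6*y)
-b((0 + 3)*(-3 + 1), 3) + 146*133 = -(½ - 6*(0 + 3)*(-3 + 1)) + 146*133 = -(½ - 18*(-2)) + 19418 = -(½ - 6*(-6)) + 19418 = -(½ + 36) + 19418 = -1*73/2 + 19418 = -73/2 + 19418 = 38763/2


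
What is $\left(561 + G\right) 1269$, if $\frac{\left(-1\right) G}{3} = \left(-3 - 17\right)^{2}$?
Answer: $-810891$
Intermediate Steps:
$G = -1200$ ($G = - 3 \left(-3 - 17\right)^{2} = - 3 \left(-20\right)^{2} = \left(-3\right) 400 = -1200$)
$\left(561 + G\right) 1269 = \left(561 - 1200\right) 1269 = \left(-639\right) 1269 = -810891$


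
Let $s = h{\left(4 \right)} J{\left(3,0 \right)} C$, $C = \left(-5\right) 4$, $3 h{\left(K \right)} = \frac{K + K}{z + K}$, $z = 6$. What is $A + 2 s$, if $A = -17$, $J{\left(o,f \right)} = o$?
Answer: $-49$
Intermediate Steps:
$h{\left(K \right)} = \frac{2 K}{3 \left(6 + K\right)}$ ($h{\left(K \right)} = \frac{\left(K + K\right) \frac{1}{6 + K}}{3} = \frac{2 K \frac{1}{6 + K}}{3} = \frac{2 K}{3 \left(6 + K\right)}$)
$C = -20$
$s = -16$ ($s = \frac{2}{3} \cdot 4 \frac{1}{6 + 4} \cdot 3 \left(-20\right) = \frac{2}{3} \cdot 4 \cdot \frac{1}{10} \cdot 3 \left(-20\right) = \frac{4}{15} \cdot 3 \left(-20\right) = \frac{4}{5} \left(-20\right) = -16$)
$A + 2 s = -17 + 2 \left(-16\right) = -17 - 32 = -49$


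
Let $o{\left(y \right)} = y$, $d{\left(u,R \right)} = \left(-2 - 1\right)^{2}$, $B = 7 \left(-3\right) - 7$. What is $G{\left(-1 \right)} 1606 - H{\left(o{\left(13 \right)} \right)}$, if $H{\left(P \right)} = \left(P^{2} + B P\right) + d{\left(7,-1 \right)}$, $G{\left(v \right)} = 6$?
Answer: $9822$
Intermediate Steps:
$B = -28$ ($B = -21 - 7 = -28$)
$d{\left(u,R \right)} = 9$ ($d{\left(u,R \right)} = \left(-3\right)^{2} = 9$)
$H{\left(P \right)} = 9 + P^{2} - 28 P$ ($H{\left(P \right)} = \left(P^{2} - 28 P\right) + 9 = 9 + P^{2} - 28 P$)
$G{\left(-1 \right)} 1606 - H{\left(o{\left(13 \right)} \right)} = 6 \cdot 1606 - \left(9 + 13^{2} - 364\right) = 9636 - \left(9 + 169 - 364\right) = 9636 - -186 = 9636 + 186 = 9822$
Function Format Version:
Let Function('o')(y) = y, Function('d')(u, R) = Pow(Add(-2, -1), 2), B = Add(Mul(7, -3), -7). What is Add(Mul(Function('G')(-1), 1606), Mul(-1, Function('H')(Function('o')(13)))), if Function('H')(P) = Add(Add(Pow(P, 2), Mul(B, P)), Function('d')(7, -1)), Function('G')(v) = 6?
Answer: 9822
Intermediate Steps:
B = -28 (B = Add(-21, -7) = -28)
Function('d')(u, R) = 9 (Function('d')(u, R) = Pow(-3, 2) = 9)
Function('H')(P) = Add(9, Pow(P, 2), Mul(-28, P)) (Function('H')(P) = Add(Add(Pow(P, 2), Mul(-28, P)), 9) = Add(9, Pow(P, 2), Mul(-28, P)))
Add(Mul(Function('G')(-1), 1606), Mul(-1, Function('H')(Function('o')(13)))) = Add(Mul(6, 1606), Mul(-1, Add(9, Pow(13, 2), Mul(-28, 13)))) = Add(9636, Mul(-1, Add(9, 169, -364))) = Add(9636, Mul(-1, -186)) = Add(9636, 186) = 9822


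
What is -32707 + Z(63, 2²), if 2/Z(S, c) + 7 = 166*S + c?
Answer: -341951683/10455 ≈ -32707.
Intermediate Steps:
Z(S, c) = 2/(-7 + c + 166*S) (Z(S, c) = 2/(-7 + (166*S + c)) = 2/(-7 + (c + 166*S)) = 2/(-7 + c + 166*S))
-32707 + Z(63, 2²) = -32707 + 2/(-7 + 2² + 166*63) = -32707 + 2/(-7 + 4 + 10458) = -32707 + 2/10455 = -341951683/10455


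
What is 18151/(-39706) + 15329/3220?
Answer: 275103527/63926660 ≈ 4.3034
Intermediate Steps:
18151/(-39706) + 15329/3220 = 18151*(-1/39706) + 15329*(1/3220) = -18151/39706 + 15329/3220 = 275103527/63926660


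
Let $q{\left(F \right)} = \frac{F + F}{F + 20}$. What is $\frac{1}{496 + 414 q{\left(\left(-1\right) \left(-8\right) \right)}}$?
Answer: $\frac{7}{5128} \approx 0.0013651$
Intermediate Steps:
$q{\left(F \right)} = \frac{2 F}{20 + F}$
$\frac{1}{496 + 414 q{\left(\left(-1\right) \left(-8\right) \right)}} = \frac{1}{496 + 414 \frac{2 \left(\left(-1\right) \left(-8\right)\right)}{20 - -8}} = \frac{1}{496 + 414 \cdot 2 \cdot 8 \frac{1}{20 + 8}} = \frac{1}{496 + 414 \cdot 2 \cdot 8 \cdot \frac{1}{28}} = \frac{1}{496 + 414 \cdot \frac{4}{7}} = \frac{1}{496 + \frac{1656}{7}} = \frac{1}{\frac{5128}{7}} = \frac{7}{5128}$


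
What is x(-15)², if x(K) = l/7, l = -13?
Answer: 169/49 ≈ 3.4490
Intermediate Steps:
x(K) = -13/7
x(-15)² = (-13/7)² = 169/49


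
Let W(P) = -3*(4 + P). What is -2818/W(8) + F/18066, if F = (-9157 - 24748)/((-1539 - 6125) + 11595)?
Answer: 8338580927/106526169 ≈ 78.277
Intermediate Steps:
W(P) = -12 - 3*P
F = -33905/3931 (F = -33905/(-7664 + 11595) = -33905/3931 ≈ -8.6250)
-2818/W(8) + F/18066 = -2818/(-12 - 3*8) - 33905/3931/18066 = -2818/(-12 - 24) - 33905/3931*1/18066 = -2818/(-36) - 33905/71017446 = -2818*(-1/36) - 33905/71017446 = 1409/18 - 33905/71017446 = 8338580927/106526169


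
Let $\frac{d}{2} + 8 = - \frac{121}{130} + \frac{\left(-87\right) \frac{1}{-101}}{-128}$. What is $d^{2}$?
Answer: $\frac{56405492308881}{176534425600} \approx 319.52$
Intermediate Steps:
$d = - \frac{7510359}{420160}$ ($d = -16 + 2 \left(- \frac{121}{130} + \frac{\left(-87\right) \frac{1}{-101}}{-128}\right) = -16 + 2 \left(\left(-121\right) \frac{1}{130} + \left(-87\right) \left(- \frac{1}{101}\right) \left(- \frac{1}{128}\right)\right) = -16 + 2 \left(- \frac{121}{130} + \frac{87}{101} \left(- \frac{1}{128}\right)\right) = -16 + 2 \left(- \frac{121}{130} - \frac{87}{12928}\right) = -16 + 2 \left(- \frac{787799}{840320}\right) = -16 - \frac{787799}{420160} = - \frac{7510359}{420160} \approx -17.875$)
$d^{2} = \left(- \frac{7510359}{420160}\right)^{2} = \frac{56405492308881}{176534425600}$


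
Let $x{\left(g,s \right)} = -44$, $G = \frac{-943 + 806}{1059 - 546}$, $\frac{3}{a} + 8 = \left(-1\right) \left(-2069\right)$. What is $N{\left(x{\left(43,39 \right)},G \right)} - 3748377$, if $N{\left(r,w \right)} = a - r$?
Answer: $- \frac{2575104770}{687} \approx -3.7483 \cdot 10^{6}$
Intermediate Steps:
$a = \frac{1}{687}$ ($a = \frac{3}{-8 - -2069} = \frac{3}{-8 + 2069} = \frac{3}{2061} = 3 \cdot \frac{1}{2061} = \frac{1}{687} \approx 0.0014556$)
$G = - \frac{137}{513} \approx -0.26706$
$N{\left(r,w \right)} = \frac{1}{687} - r$
$N{\left(x{\left(43,39 \right)},G \right)} - 3748377 = \left(\frac{1}{687} - -44\right) - 3748377 = \left(\frac{1}{687} + 44\right) - 3748377 = \frac{30229}{687} - 3748377 = - \frac{2575104770}{687}$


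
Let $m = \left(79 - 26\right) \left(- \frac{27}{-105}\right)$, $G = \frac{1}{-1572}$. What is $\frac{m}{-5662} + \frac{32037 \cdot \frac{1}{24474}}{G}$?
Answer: $- \frac{1663380285663}{808335430} \approx -2057.8$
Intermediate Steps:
$G = - \frac{1}{1572} \approx -0.00063613$
$m = \frac{477}{35}$ ($m = 53 \left(\left(-27\right) \left(- \frac{1}{105}\right)\right) = 53 \cdot \frac{9}{35} = \frac{477}{35} \approx 13.629$)
$\frac{m}{-5662} + \frac{32037 \cdot \frac{1}{24474}}{G} = \frac{477}{35 \left(-5662\right)} + \frac{32037 \cdot \frac{1}{24474}}{- \frac{1}{1572}} = \frac{477}{35} \left(- \frac{1}{5662}\right) + 32037 \cdot \frac{1}{24474} \left(-1572\right) = - \frac{477}{198170} + \frac{10679}{8158} \left(-1572\right) = - \frac{477}{198170} - \frac{8393694}{4079} = - \frac{1663380285663}{808335430}$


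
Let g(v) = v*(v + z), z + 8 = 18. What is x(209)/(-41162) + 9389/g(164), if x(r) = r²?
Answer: -953449/1302216 ≈ -0.73217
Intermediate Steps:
z = 10 (z = -8 + 18 = 10)
g(v) = v*(10 + v) (g(v) = v*(v + 10) = v*(10 + v))
x(209)/(-41162) + 9389/g(164) = 209²/(-41162) + 9389/((164*(10 + 164))) = 43681*(-1/41162) + 9389/((164*174)) = -3971/3742 + 9389/28536 = -3971/3742 + 9389*(1/28536) = -3971/3742 + 229/696 = -953449/1302216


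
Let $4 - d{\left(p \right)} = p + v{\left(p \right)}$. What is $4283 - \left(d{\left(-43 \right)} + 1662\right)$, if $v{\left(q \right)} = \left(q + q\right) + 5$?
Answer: $2493$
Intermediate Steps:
$v{\left(q \right)} = 5 + 2 q$ ($v{\left(q \right)} = 2 q + 5 = 5 + 2 q$)
$d{\left(p \right)} = -1 - 3 p$ ($d{\left(p \right)} = 4 - \left(p + \left(5 + 2 p\right)\right) = 4 - \left(5 + 3 p\right) = -1 - 3 p$)
$4283 - \left(d{\left(-43 \right)} + 1662\right) = 4283 - \left(\left(-1 - -129\right) + 1662\right) = 4283 - \left(\left(-1 + 129\right) + 1662\right) = 4283 - \left(128 + 1662\right) = 4283 - 1790 = 2493$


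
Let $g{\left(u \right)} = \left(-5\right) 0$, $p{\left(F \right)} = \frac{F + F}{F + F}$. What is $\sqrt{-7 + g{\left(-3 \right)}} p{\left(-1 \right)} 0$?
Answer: $0$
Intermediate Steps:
$p{\left(F \right)} = 1$ ($p{\left(F \right)} = \frac{2 F}{2 F} = 2 F \frac{1}{2 F} = 1$)
$g{\left(u \right)} = 0$
$\sqrt{-7 + g{\left(-3 \right)}} p{\left(-1 \right)} 0 = \sqrt{-7 + 0} \cdot 1 \cdot 0 = \sqrt{-7} \cdot 1 \cdot 0 = i \sqrt{7} \cdot 1 \cdot 0 = i \sqrt{7} \cdot 0 = 0$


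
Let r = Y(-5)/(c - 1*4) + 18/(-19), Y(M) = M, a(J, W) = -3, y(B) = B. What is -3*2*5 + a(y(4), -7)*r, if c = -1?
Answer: -573/19 ≈ -30.158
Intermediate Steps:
r = 1/19 (r = -5/(-1 - 1*4) + 18/(-19) = -5/(-1 - 4) + 18*(-1/19) = -5/(-5) - 18/19 = -5*(-⅕) - 18/19 = 1 - 18/19 = 1/19 ≈ 0.052632)
-3*2*5 + a(y(4), -7)*r = -3*2*5 - 3*1/19 = -6*5 - 3/19 = -30 - 3/19 = -573/19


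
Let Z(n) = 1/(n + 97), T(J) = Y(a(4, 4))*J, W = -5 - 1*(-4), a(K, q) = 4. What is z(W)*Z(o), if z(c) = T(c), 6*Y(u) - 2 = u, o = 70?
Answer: -1/167 ≈ -0.0059880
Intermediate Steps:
Y(u) = ⅓ + u/6
W = -1 (W = -5 + 4 = -1)
T(J) = J (T(J) = (⅓ + (⅙)*4)*J = (⅓ + ⅔)*J = 1*J = J)
Z(n) = 1/(97 + n)
z(c) = c
z(W)*Z(o) = -1/(97 + 70) = -1/167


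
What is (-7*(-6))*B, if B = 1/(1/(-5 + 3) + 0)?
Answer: -84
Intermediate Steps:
B = -2 (B = 1/(1/(-2) + 0) = 1/(-½ + 0) = 1/(-½) = -2)
(-7*(-6))*B = -7*(-6)*(-2) = 42*(-2) = -84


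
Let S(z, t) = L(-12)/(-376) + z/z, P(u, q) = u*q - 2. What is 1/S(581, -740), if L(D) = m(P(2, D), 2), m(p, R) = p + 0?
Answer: 188/201 ≈ 0.93532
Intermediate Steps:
P(u, q) = -2 + q*u (P(u, q) = q*u - 2 = -2 + q*u)
m(p, R) = p
L(D) = -2 + 2*D (L(D) = -2 + D*2 = -2 + 2*D)
S(z, t) = 201/188 (S(z, t) = (-2 + 2*(-12))/(-376) + z/z = (-2 - 24)*(-1/376) + 1 = -26*(-1/376) + 1 = 13/188 + 1 = 201/188)
1/S(581, -740) = 1/(201/188) = 188/201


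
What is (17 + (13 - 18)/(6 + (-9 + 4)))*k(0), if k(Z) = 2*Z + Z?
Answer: 0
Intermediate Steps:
k(Z) = 3*Z
(17 + (13 - 18)/(6 + (-9 + 4)))*k(0) = (17 + (13 - 18)/(6 + (-9 + 4)))*(3*0) = (17 - 5/(6 - 5))*0 = (17 - 5/1)*0 = (17 - 5*1)*0 = (17 - 5)*0 = 12*0 = 0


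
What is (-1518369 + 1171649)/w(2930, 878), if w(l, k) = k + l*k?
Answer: -173360/1286709 ≈ -0.13473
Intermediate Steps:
w(l, k) = k + k*l
(-1518369 + 1171649)/w(2930, 878) = (-1518369 + 1171649)/((878*(1 + 2930))) = -346720/(878*2931) = -346720/2573418 = -346720*1/2573418 = -173360/1286709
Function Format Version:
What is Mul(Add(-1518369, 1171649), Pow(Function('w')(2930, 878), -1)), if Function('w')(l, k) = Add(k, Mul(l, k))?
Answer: Rational(-173360, 1286709) ≈ -0.13473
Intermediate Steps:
Function('w')(l, k) = Add(k, Mul(k, l))
Mul(Add(-1518369, 1171649), Pow(Function('w')(2930, 878), -1)) = Mul(Add(-1518369, 1171649), Pow(Mul(878, Add(1, 2930)), -1)) = Mul(-346720, Pow(Mul(878, 2931), -1)) = Mul(-346720, Pow(2573418, -1)) = Mul(-346720, Rational(1, 2573418)) = Rational(-173360, 1286709)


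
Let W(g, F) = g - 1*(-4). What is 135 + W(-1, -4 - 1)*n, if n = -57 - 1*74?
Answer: -258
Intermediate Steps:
n = -131 (n = -57 - 74 = -131)
W(g, F) = 4 + g (W(g, F) = g + 4 = 4 + g)
135 + W(-1, -4 - 1)*n = 135 + (4 - 1)*(-131) = 135 + 3*(-131) = 135 - 393 = -258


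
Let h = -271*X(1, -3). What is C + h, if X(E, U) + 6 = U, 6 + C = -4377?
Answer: -1944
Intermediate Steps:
C = -4383 (C = -6 - 4377 = -4383)
X(E, U) = -6 + U
h = 2439 (h = -271*(-6 - 3) = -271*(-9) = 2439)
C + h = -4383 + 2439 = -1944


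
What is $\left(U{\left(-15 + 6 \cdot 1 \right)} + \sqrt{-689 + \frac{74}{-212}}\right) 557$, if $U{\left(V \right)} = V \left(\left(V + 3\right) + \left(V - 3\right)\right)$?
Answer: $90234 + \frac{1671 i \sqrt{860614}}{106} \approx 90234.0 + 14624.0 i$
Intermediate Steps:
$U{\left(V \right)} = 2 V^{2}$ ($U{\left(V \right)} = V \left(\left(3 + V\right) + \left(V - 3\right)\right) = V \left(\left(3 + V\right) + \left(-3 + V\right)\right) = V 2 V = 2 V^{2}$)
$\left(U{\left(-15 + 6 \cdot 1 \right)} + \sqrt{-689 + \frac{74}{-212}}\right) 557 = \left(2 \left(-15 + 6 \cdot 1\right)^{2} + \sqrt{-689 + \frac{74}{-212}}\right) 557 = \left(2 \left(-15 + 6\right)^{2} + \sqrt{-689 + 74 \left(- \frac{1}{212}\right)}\right) 557 = \left(2 \left(-9\right)^{2} + \sqrt{-689 - \frac{37}{106}}\right) 557 = \left(2 \cdot 81 + \sqrt{- \frac{73071}{106}}\right) 557 = \left(162 + \frac{3 i \sqrt{860614}}{106}\right) 557 = 90234 + \frac{1671 i \sqrt{860614}}{106}$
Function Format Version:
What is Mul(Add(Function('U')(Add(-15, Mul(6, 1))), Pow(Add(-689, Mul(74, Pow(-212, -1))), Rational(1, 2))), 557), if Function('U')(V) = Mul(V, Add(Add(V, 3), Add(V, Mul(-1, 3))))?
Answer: Add(90234, Mul(Rational(1671, 106), I, Pow(860614, Rational(1, 2)))) ≈ Add(90234., Mul(14624., I))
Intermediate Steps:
Function('U')(V) = Mul(2, Pow(V, 2)) (Function('U')(V) = Mul(V, Add(Add(3, V), Add(V, -3))) = Mul(V, Add(Add(3, V), Add(-3, V))) = Mul(V, Mul(2, V)) = Mul(2, Pow(V, 2)))
Mul(Add(Function('U')(Add(-15, Mul(6, 1))), Pow(Add(-689, Mul(74, Pow(-212, -1))), Rational(1, 2))), 557) = Mul(Add(Mul(2, Pow(Add(-15, Mul(6, 1)), 2)), Pow(Add(-689, Mul(74, Pow(-212, -1))), Rational(1, 2))), 557) = Mul(Add(Mul(2, Pow(Add(-15, 6), 2)), Pow(Add(-689, Mul(74, Rational(-1, 212))), Rational(1, 2))), 557) = Mul(Add(Mul(2, Pow(-9, 2)), Pow(Add(-689, Rational(-37, 106)), Rational(1, 2))), 557) = Mul(Add(Mul(2, 81), Pow(Rational(-73071, 106), Rational(1, 2))), 557) = Mul(Add(162, Mul(Rational(3, 106), I, Pow(860614, Rational(1, 2)))), 557) = Add(90234, Mul(Rational(1671, 106), I, Pow(860614, Rational(1, 2))))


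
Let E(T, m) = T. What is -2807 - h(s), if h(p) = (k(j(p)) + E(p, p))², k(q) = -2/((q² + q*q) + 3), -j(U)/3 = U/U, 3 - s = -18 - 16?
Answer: -1838512/441 ≈ -4169.0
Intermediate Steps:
s = 37 (s = 3 - (-18 - 16) = 3 - 1*(-34) = 3 + 34 = 37)
j(U) = -3 (j(U) = -3*U/U = -3*1 = -3)
k(q) = -2/(3 + 2*q²) (k(q) = -2/((q² + q²) + 3) = -2/(2*q² + 3) = -2/(3 + 2*q²))
h(p) = (-2/21 + p)² (h(p) = (-2/(3 + 2*(-3)²) + p)² = (-2/(3 + 2*9) + p)² = (-2/(3 + 18) + p)² = (-2/21 + p)²)
-2807 - h(s) = -2807 - (-2 + 21*37)²/441 = -2807 - (-2 + 777)²/441 = -2807 - 775²/441 = -2807 - 600625/441 = -1838512/441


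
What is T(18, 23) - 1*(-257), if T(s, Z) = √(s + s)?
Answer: 263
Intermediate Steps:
T(s, Z) = √2*√s (T(s, Z) = √(2*s) = √2*√s)
T(18, 23) - 1*(-257) = √2*√18 - 1*(-257) = √2*(3*√2) + 257 = 6 + 257 = 263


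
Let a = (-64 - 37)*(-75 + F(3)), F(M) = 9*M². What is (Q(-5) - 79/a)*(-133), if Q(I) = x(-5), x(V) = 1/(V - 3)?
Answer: -1729/2424 ≈ -0.71328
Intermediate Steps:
x(V) = 1/(-3 + V)
Q(I) = -⅛ (Q(I) = 1/(-3 - 5) = 1/(-8) = -⅛)
a = -606 (a = (-64 - 37)*(-75 + 9*3²) = -101*(-75 + 9*9) = -101*(-75 + 81) = -101*6 = -606)
(Q(-5) - 79/a)*(-133) = (-⅛ - 79/(-606))*(-133) = (-⅛ - 79*(-1/606))*(-133) = (-⅛ + 79/606)*(-133) = (13/2424)*(-133) = -1729/2424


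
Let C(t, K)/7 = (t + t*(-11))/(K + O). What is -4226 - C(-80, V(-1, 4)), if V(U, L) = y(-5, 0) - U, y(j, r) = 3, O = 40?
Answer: -47886/11 ≈ -4353.3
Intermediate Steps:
V(U, L) = 3 - U
C(t, K) = -70*t/(40 + K) (C(t, K) = 7*((t + t*(-11))/(K + 40)) = 7*((t - 11*t)/(40 + K)) = 7*((-10*t)/(40 + K)) = 7*(-10*t/(40 + K)) = -70*t/(40 + K))
-4226 - C(-80, V(-1, 4)) = -4226 - (-70)*(-80)/(40 + (3 - 1*(-1))) = -4226 - (-70)*(-80)/(40 + (3 + 1)) = -4226 - (-70)*(-80)/(40 + 4) = -4226 - (-70)*(-80)/44 = -4226 - 1*1400/11 = -4226 - 1400/11 = -47886/11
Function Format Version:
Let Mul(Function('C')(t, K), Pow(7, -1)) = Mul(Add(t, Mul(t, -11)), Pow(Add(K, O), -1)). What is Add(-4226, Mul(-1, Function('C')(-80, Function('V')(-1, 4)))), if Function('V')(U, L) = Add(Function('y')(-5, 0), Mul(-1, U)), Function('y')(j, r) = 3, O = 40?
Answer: Rational(-47886, 11) ≈ -4353.3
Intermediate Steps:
Function('V')(U, L) = Add(3, Mul(-1, U))
Function('C')(t, K) = Mul(-70, t, Pow(Add(40, K), -1)) (Function('C')(t, K) = Mul(7, Mul(Add(t, Mul(t, -11)), Pow(Add(K, 40), -1))) = Mul(7, Mul(Add(t, Mul(-11, t)), Pow(Add(40, K), -1))) = Mul(7, Mul(Mul(-10, t), Pow(Add(40, K), -1))) = Mul(7, Mul(-10, t, Pow(Add(40, K), -1))) = Mul(-70, t, Pow(Add(40, K), -1)))
Add(-4226, Mul(-1, Function('C')(-80, Function('V')(-1, 4)))) = Add(-4226, Mul(-1, Mul(-70, -80, Pow(Add(40, Add(3, Mul(-1, -1))), -1)))) = Add(-4226, Mul(-1, Mul(-70, -80, Pow(Add(40, Add(3, 1)), -1)))) = Add(-4226, Mul(-1, Mul(-70, -80, Pow(Add(40, 4), -1)))) = Add(-4226, Mul(-1, Mul(-70, -80, Pow(44, -1)))) = Add(-4226, Mul(-1, Mul(-70, -80, Rational(1, 44)))) = Add(-4226, Mul(-1, Rational(1400, 11))) = Add(-4226, Rational(-1400, 11)) = Rational(-47886, 11)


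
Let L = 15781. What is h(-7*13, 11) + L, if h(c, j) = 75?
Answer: 15856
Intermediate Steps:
h(-7*13, 11) + L = 75 + 15781 = 15856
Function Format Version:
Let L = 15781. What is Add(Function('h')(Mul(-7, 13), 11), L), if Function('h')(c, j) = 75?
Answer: 15856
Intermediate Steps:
Add(Function('h')(Mul(-7, 13), 11), L) = Add(75, 15781) = 15856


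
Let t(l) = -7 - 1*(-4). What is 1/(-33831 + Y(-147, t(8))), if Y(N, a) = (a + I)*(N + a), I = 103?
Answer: -1/48831 ≈ -2.0479e-5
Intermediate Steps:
t(l) = -3 (t(l) = -7 + 4 = -3)
Y(N, a) = (103 + a)*(N + a) (Y(N, a) = (a + 103)*(N + a) = (103 + a)*(N + a))
1/(-33831 + Y(-147, t(8))) = 1/(-33831 + ((-3)² + 103*(-147) + 103*(-3) - 147*(-3))) = 1/(-33831 + (9 - 15141 - 309 + 441)) = 1/(-33831 - 15000) = 1/(-48831) = -1/48831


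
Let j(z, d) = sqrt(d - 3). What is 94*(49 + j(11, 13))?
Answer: 4606 + 94*sqrt(10) ≈ 4903.3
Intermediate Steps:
j(z, d) = sqrt(-3 + d)
94*(49 + j(11, 13)) = 94*(49 + sqrt(-3 + 13)) = 94*(49 + sqrt(10)) = 4606 + 94*sqrt(10)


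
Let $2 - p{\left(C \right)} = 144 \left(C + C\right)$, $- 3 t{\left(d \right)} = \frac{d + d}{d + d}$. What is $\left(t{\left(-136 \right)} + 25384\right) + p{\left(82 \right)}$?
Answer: $\frac{5309}{3} \approx 1769.7$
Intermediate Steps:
$t{\left(d \right)} = - \frac{1}{3}$ ($t{\left(d \right)} = - \frac{\left(d + d\right) \frac{1}{d + d}}{3} = - \frac{2 d \frac{1}{2 d}}{3} = \left(- \frac{1}{3}\right) 1 = - \frac{1}{3}$)
$p{\left(C \right)} = 2 - 288 C$ ($p{\left(C \right)} = 2 - 144 \left(C + C\right) = 2 - 144 \cdot 2 C = 2 - 288 C$)
$\left(t{\left(-136 \right)} + 25384\right) + p{\left(82 \right)} = \left(- \frac{1}{3} + 25384\right) + \left(2 - 23616\right) = \frac{76151}{3} + \left(2 - 23616\right) = \frac{76151}{3} - 23614 = \frac{5309}{3}$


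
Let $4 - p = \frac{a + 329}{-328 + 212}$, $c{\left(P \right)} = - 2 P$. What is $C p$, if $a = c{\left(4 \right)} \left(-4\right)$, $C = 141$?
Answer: $\frac{116325}{116} \approx 1002.8$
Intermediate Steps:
$a = 32$ ($a = \left(-2\right) 4 \left(-4\right) = \left(-8\right) \left(-4\right) = 32$)
$p = \frac{825}{116}$ ($p = 4 - \frac{32 + 329}{-328 + 212} = 4 - \frac{361}{-116} = 4 - 361 \left(- \frac{1}{116}\right) = 4 - - \frac{361}{116} = 4 + \frac{361}{116} = \frac{825}{116} \approx 7.1121$)
$C p = 141 \cdot \frac{825}{116} = \frac{116325}{116}$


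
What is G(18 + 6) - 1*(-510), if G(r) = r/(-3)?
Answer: 502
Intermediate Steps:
G(r) = -r/3 (G(r) = r*(-1/3) = -r/3)
G(18 + 6) - 1*(-510) = -(18 + 6)/3 - 1*(-510) = -1/3*24 + 510 = -8 + 510 = 502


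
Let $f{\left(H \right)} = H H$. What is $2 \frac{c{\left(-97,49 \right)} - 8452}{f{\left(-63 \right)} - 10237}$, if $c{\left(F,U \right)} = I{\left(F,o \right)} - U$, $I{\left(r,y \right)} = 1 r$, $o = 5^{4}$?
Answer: $\frac{4299}{1567} \approx 2.7435$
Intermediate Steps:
$o = 625$
$I{\left(r,y \right)} = r$
$f{\left(H \right)} = H^{2}$
$c{\left(F,U \right)} = F - U$
$2 \frac{c{\left(-97,49 \right)} - 8452}{f{\left(-63 \right)} - 10237} = 2 \frac{\left(-97 - 49\right) - 8452}{\left(-63\right)^{2} - 10237} = 2 \frac{\left(-97 - 49\right) - 8452}{3969 - 10237} = 2 \frac{-146 - 8452}{-6268} = 2 \left(\left(-8598\right) \left(- \frac{1}{6268}\right)\right) = 2 \cdot \frac{4299}{3134} = \frac{4299}{1567}$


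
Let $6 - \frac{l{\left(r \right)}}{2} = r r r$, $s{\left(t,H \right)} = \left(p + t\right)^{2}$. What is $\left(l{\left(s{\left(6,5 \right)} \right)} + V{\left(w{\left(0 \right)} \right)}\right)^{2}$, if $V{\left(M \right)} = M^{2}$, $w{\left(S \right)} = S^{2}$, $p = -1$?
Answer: $975812644$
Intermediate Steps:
$s{\left(t,H \right)} = \left(-1 + t\right)^{2}$
$l{\left(r \right)} = 12 - 2 r^{3}$ ($l{\left(r \right)} = 12 - 2 r r r = 12 - 2 r^{2} r = 12 - 2 r^{3}$)
$\left(l{\left(s{\left(6,5 \right)} \right)} + V{\left(w{\left(0 \right)} \right)}\right)^{2} = \left(\left(12 - 2 \left(\left(-1 + 6\right)^{2}\right)^{3}\right) + \left(0^{2}\right)^{2}\right)^{2} = \left(\left(12 - 2 \left(5^{2}\right)^{3}\right) + 0^{2}\right)^{2} = \left(\left(12 - 2 \cdot 25^{3}\right) + 0\right)^{2} = \left(\left(12 - 31250\right) + 0\right)^{2} = \left(-31238 + 0\right)^{2} = \left(-31238\right)^{2} = 975812644$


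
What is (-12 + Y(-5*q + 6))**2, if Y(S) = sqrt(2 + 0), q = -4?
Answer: (12 - sqrt(2))**2 ≈ 112.06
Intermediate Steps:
Y(S) = sqrt(2)
(-12 + Y(-5*q + 6))**2 = (-12 + sqrt(2))**2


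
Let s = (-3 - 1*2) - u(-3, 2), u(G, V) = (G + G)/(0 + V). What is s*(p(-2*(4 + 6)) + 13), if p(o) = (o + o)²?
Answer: -3226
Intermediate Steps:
p(o) = 4*o² (p(o) = (2*o)² = 4*o²)
u(G, V) = 2*G/V (u(G, V) = (2*G)/V = 2*G/V)
s = -2 (s = (-3 - 1*2) - 2*(-3)/2 = (-3 - 2) - 2*(-3)/2 = -5 - 1*(-3) = -5 + 3 = -2)
s*(p(-2*(4 + 6)) + 13) = -2*(4*(-2*(4 + 6))² + 13) = -2*(4*(-2*10)² + 13) = -2*(4*(-20)² + 13) = -2*(4*400 + 13) = -2*(1600 + 13) = -2*1613 = -3226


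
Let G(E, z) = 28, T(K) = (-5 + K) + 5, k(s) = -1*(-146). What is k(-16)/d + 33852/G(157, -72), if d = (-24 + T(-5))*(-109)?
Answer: 3821795/3161 ≈ 1209.0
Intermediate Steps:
k(s) = 146
T(K) = K
d = 3161 (d = (-24 - 5)*(-109) = -29*(-109) = 3161)
k(-16)/d + 33852/G(157, -72) = 146/3161 + 33852/28 = 146*(1/3161) + 33852*(1/28) = 146/3161 + 1209 = 3821795/3161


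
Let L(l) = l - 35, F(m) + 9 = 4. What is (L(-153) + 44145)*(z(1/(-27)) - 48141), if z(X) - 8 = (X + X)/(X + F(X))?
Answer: -143873151151/68 ≈ -2.1158e+9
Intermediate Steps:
F(m) = -5 (F(m) = -9 + 4 = -5)
L(l) = -35 + l
z(X) = 8 + 2*X/(-5 + X) (z(X) = 8 + (X + X)/(X - 5) = 8 + (2*X)/(-5 + X) = 8 + 2*X/(-5 + X))
(L(-153) + 44145)*(z(1/(-27)) - 48141) = ((-35 - 153) + 44145)*(10*(-4 + 1/(-27))/(-5 + 1/(-27)) - 48141) = (-188 + 44145)*(10*(-4 - 1/27)/(-5 - 1/27) - 48141) = 43957*(10*(-109/27)/(-136/27) - 48141) = 43957*(10*(-27/136)*(-109/27) - 48141) = 43957*(545/68 - 48141) = 43957*(-3273043/68) = -143873151151/68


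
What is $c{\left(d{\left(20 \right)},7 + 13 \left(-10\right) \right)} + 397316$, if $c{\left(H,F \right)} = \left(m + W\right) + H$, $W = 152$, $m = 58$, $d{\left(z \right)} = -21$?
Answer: $397505$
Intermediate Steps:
$c{\left(H,F \right)} = 210 + H$ ($c{\left(H,F \right)} = \left(58 + 152\right) + H = 210 + H$)
$c{\left(d{\left(20 \right)},7 + 13 \left(-10\right) \right)} + 397316 = \left(210 - 21\right) + 397316 = 189 + 397316 = 397505$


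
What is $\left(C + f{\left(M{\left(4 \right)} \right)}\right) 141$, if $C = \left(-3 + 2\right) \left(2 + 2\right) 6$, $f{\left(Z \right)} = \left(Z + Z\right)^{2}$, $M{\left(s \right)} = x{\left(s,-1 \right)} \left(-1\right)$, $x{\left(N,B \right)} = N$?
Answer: $5640$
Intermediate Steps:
$M{\left(s \right)} = - s$ ($M{\left(s \right)} = s \left(-1\right) = - s$)
$f{\left(Z \right)} = 4 Z^{2}$ ($f{\left(Z \right)} = \left(2 Z\right)^{2} = 4 Z^{2}$)
$C = -24$ ($C = \left(-1\right) 4 \cdot 6 = \left(-4\right) 6 = -24$)
$\left(C + f{\left(M{\left(4 \right)} \right)}\right) 141 = \left(-24 + 4 \left(\left(-1\right) 4\right)^{2}\right) 141 = \left(-24 + 4 \left(-4\right)^{2}\right) 141 = \left(-24 + 4 \cdot 16\right) 141 = \left(-24 + 64\right) 141 = 40 \cdot 141 = 5640$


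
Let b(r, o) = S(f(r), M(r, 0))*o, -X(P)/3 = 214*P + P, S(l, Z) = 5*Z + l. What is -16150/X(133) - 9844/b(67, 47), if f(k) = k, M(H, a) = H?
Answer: -946192/2843547 ≈ -0.33275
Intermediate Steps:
S(l, Z) = l + 5*Z
X(P) = -645*P (X(P) = -3*(214*P + P) = -645*P)
b(r, o) = 6*o*r (b(r, o) = (r + 5*r)*o = (6*r)*o = 6*o*r)
-16150/X(133) - 9844/b(67, 47) = -16150/((-645*133)) - 9844/(6*47*67) = -16150/(-85785) - 9844/18894 = -16150*(-1/85785) - 9844*1/18894 = 170/903 - 4922/9447 = -946192/2843547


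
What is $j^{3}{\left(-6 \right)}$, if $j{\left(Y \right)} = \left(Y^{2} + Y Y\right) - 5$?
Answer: $300763$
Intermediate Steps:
$j{\left(Y \right)} = -5 + 2 Y^{2}$ ($j{\left(Y \right)} = \left(Y^{2} + Y^{2}\right) - 5 = 2 Y^{2} - 5 = -5 + 2 Y^{2}$)
$j^{3}{\left(-6 \right)} = \left(-5 + 2 \left(-6\right)^{2}\right)^{3} = \left(-5 + 2 \cdot 36\right)^{3} = \left(-5 + 72\right)^{3} = 67^{3} = 300763$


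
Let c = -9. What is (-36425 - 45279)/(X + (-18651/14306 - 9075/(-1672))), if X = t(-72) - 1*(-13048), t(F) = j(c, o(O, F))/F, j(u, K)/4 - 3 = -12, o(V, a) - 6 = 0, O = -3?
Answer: -88833164224/14191543665 ≈ -6.2596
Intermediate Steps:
o(V, a) = 6 (o(V, a) = 6 + 0 = 6)
j(u, K) = -36 (j(u, K) = 12 + 4*(-12) = 12 - 48 = -36)
t(F) = -36/F
X = 26097/2 (X = -36/(-72) - 1*(-13048) = -36*(-1/72) + 13048 = ½ + 13048 = 26097/2 ≈ 13049.)
(-36425 - 45279)/(X + (-18651/14306 - 9075/(-1672))) = (-36425 - 45279)/(26097/2 + (-18651/14306 - 9075/(-1672))) = -81704/(26097/2 + (-18651*1/14306 - 9075*(-1/1672))) = -81704/(26097/2 + (-18651/14306 + 825/152)) = -81704/(26097/2 + 4483749/1087256) = -81704/14191543665/1087256 = -81704*1087256/14191543665 = -88833164224/14191543665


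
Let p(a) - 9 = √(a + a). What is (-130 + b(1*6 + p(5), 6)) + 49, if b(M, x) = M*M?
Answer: 154 + 30*√10 ≈ 248.87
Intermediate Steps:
p(a) = 9 + √2*√a (p(a) = 9 + √(a + a) = 9 + √(2*a) = 9 + √2*√a)
b(M, x) = M²
(-130 + b(1*6 + p(5), 6)) + 49 = (-130 + (1*6 + (9 + √2*√5))²) + 49 = (-130 + (6 + (9 + √10))²) + 49 = (-130 + (15 + √10)²) + 49 = -81 + (15 + √10)²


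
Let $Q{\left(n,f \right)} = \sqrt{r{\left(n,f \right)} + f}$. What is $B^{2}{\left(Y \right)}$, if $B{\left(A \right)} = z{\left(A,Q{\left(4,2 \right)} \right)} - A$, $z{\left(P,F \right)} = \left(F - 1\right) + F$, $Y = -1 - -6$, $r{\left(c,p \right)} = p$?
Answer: $4$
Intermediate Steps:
$Q{\left(n,f \right)} = \sqrt{2} \sqrt{f}$ ($Q{\left(n,f \right)} = \sqrt{f + f} = \sqrt{2 f} = \sqrt{2} \sqrt{f}$)
$Y = 5$ ($Y = -1 + 6 = 5$)
$z{\left(P,F \right)} = -1 + 2 F$ ($z{\left(P,F \right)} = \left(-1 + F\right) + F = -1 + 2 F$)
$B{\left(A \right)} = 3 - A$ ($B{\left(A \right)} = \left(-1 + 2 \sqrt{2} \sqrt{2}\right) - A = \left(-1 + 2 \cdot 2\right) - A = \left(-1 + 4\right) - A = 3 - A$)
$B^{2}{\left(Y \right)} = \left(3 - 5\right)^{2} = \left(-2\right)^{2} = 4$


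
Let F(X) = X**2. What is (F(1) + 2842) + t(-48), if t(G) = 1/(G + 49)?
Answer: 2844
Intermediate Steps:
t(G) = 1/(49 + G)
(F(1) + 2842) + t(-48) = (1**2 + 2842) + 1/(49 - 48) = (1 + 2842) + 1/1 = 2843 + 1 = 2844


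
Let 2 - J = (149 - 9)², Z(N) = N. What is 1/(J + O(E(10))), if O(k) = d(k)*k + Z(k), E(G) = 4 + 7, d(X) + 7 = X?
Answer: -1/19543 ≈ -5.1169e-5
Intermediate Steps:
d(X) = -7 + X
E(G) = 11
O(k) = k + k*(-7 + k) (O(k) = (-7 + k)*k + k = k*(-7 + k) + k = k + k*(-7 + k))
J = -19598 (J = 2 - (149 - 9)² = 2 - 1*140² = 2 - 1*19600 = 2 - 19600 = -19598)
1/(J + O(E(10))) = 1/(-19598 + 11*(-6 + 11)) = 1/(-19598 + 11*5) = 1/(-19598 + 55) = 1/(-19543) = -1/19543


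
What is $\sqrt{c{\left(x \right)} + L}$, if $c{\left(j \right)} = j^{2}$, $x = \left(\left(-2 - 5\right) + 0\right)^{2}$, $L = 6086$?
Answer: $3 \sqrt{943} \approx 92.125$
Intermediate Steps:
$x = 49$ ($x = \left(\left(-2 - 5\right) + 0\right)^{2} = \left(-7 + 0\right)^{2} = \left(-7\right)^{2} = 49$)
$\sqrt{c{\left(x \right)} + L} = \sqrt{49^{2} + 6086} = \sqrt{2401 + 6086} = \sqrt{8487} = 3 \sqrt{943}$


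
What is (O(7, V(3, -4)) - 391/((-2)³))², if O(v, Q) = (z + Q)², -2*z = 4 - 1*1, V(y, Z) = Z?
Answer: 400689/64 ≈ 6260.8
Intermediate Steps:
z = -3/2 (z = -(4 - 1*1)/2 = -(4 - 1)/2 = -½*3 = -3/2 ≈ -1.5000)
O(v, Q) = (-3/2 + Q)²
(O(7, V(3, -4)) - 391/((-2)³))² = ((-3 + 2*(-4))²/4 - 391/((-2)³))² = ((-3 - 8)²/4 - 391/(-8))² = ((¼)*(-11)² - 391*(-⅛))² = ((¼)*121 + 391/8)² = (121/4 + 391/8)² = (633/8)² = 400689/64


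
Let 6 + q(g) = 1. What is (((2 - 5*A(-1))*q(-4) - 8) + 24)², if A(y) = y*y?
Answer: 961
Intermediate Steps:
A(y) = y²
q(g) = -5 (q(g) = -6 + 1 = -5)
(((2 - 5*A(-1))*q(-4) - 8) + 24)² = (((2 - 5*(-1)²)*(-5) - 8) + 24)² = (((2 - 5*1)*(-5) - 8) + 24)² = (((2 - 5)*(-5) - 8) + 24)² = ((-3*(-5) - 8) + 24)² = ((15 - 8) + 24)² = (7 + 24)² = 31² = 961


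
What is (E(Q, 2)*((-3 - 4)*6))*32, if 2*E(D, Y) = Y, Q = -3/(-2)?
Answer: -1344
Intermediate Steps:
Q = 3/2 (Q = -3*(-½) = 3/2 ≈ 1.5000)
E(D, Y) = Y/2
(E(Q, 2)*((-3 - 4)*6))*32 = (((½)*2)*((-3 - 4)*6))*32 = (1*(-7*6))*32 = (1*(-42))*32 = -42*32 = -1344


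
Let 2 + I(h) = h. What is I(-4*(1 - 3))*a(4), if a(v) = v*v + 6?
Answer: 132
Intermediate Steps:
I(h) = -2 + h
a(v) = 6 + v² (a(v) = v² + 6 = 6 + v²)
I(-4*(1 - 3))*a(4) = (-2 - 4*(1 - 3))*(6 + 4²) = (-2 - 4*(-2))*(6 + 16) = (-2 + 8)*22 = 6*22 = 132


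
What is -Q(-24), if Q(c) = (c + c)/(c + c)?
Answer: -1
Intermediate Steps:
Q(c) = 1 (Q(c) = (2*c)/((2*c)) = (2*c)*(1/(2*c)) = 1)
-Q(-24) = -1*1 = -1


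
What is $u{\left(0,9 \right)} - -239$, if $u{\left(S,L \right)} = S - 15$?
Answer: $224$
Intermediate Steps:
$u{\left(S,L \right)} = -15 + S$
$u{\left(0,9 \right)} - -239 = \left(-15 + 0\right) - -239 = -15 + 239 = 224$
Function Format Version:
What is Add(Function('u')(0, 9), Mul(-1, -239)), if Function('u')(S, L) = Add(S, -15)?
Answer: 224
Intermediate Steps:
Function('u')(S, L) = Add(-15, S)
Add(Function('u')(0, 9), Mul(-1, -239)) = Add(Add(-15, 0), Mul(-1, -239)) = Add(-15, 239) = 224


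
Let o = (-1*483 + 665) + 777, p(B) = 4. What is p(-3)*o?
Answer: 3836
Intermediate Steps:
o = 959 (o = (-483 + 665) + 777 = 182 + 777 = 959)
p(-3)*o = 4*959 = 3836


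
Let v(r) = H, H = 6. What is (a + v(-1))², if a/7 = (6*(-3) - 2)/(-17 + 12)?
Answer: 1156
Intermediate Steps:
v(r) = 6
a = 28 (a = 7*((6*(-3) - 2)/(-17 + 12)) = 7*((-18 - 2)/(-5)) = 7*(-20*(-⅕)) = 7*4 = 28)
(a + v(-1))² = (28 + 6)² = 34² = 1156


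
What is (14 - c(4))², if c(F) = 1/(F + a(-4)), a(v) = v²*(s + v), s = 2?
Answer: 154449/784 ≈ 197.00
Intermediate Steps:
a(v) = v²*(2 + v)
c(F) = 1/(-32 + F) (c(F) = 1/(F + (-4)²*(2 - 4)) = 1/(F + 16*(-2)) = 1/(F - 32) = 1/(-32 + F))
(14 - c(4))² = (14 - 1/(-32 + 4))² = (14 - 1/(-28))² = (14 - 1*(-1/28))² = (14 + 1/28)² = (393/28)² = 154449/784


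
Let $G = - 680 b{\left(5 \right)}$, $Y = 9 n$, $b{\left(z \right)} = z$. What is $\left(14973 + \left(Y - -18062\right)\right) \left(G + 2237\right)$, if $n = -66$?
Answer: $-37728883$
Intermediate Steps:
$Y = -594$ ($Y = 9 \left(-66\right) = -594$)
$G = -3400$ ($G = \left(-680\right) 5 = -3400$)
$\left(14973 + \left(Y - -18062\right)\right) \left(G + 2237\right) = \left(14973 - -17468\right) \left(-3400 + 2237\right) = \left(14973 + \left(-594 + 18062\right)\right) \left(-1163\right) = \left(14973 + 17468\right) \left(-1163\right) = 32441 \left(-1163\right) = -37728883$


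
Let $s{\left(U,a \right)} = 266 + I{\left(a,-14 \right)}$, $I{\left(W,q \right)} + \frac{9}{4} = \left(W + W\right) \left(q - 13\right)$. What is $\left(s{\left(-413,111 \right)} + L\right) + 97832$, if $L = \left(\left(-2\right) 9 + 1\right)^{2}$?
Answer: $\frac{369563}{4} \approx 92391.0$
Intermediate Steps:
$I{\left(W,q \right)} = - \frac{9}{4} + 2 W \left(-13 + q\right)$ ($I{\left(W,q \right)} = - \frac{9}{4} + \left(W + W\right) \left(q - 13\right) = - \frac{9}{4} + 2 W \left(-13 + q\right)$)
$s{\left(U,a \right)} = \frac{1055}{4} - 54 a$ ($s{\left(U,a \right)} = 266 - \left(\frac{9}{4} + 26 a - 2 a \left(-14\right)\right) = 266 - \left(\frac{9}{4} + 54 a\right) = \frac{1055}{4} - 54 a$)
$L = 289$ ($L = \left(-18 + 1\right)^{2} = \left(-17\right)^{2} = 289$)
$\left(s{\left(-413,111 \right)} + L\right) + 97832 = \left(\left(\frac{1055}{4} - 5994\right) + 289\right) + 97832 = \left(- \frac{22921}{4} + 289\right) + 97832 = - \frac{21765}{4} + 97832 = \frac{369563}{4}$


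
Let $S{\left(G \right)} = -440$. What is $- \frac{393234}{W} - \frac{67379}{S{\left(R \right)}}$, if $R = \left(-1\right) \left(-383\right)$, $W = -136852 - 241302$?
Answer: $\frac{12826330663}{83193880} \approx 154.17$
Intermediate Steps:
$W = -378154$ ($W = -136852 - 241302 = -378154$)
$R = 383$
$- \frac{393234}{W} - \frac{67379}{S{\left(R \right)}} = - \frac{393234}{-378154} - \frac{67379}{-440} = \left(-393234\right) \left(- \frac{1}{378154}\right) - - \frac{67379}{440} = \frac{196617}{189077} + \frac{67379}{440} = \frac{12826330663}{83193880}$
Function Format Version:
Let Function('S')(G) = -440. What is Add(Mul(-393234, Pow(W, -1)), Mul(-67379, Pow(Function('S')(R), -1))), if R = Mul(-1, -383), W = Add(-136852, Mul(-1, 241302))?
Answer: Rational(12826330663, 83193880) ≈ 154.17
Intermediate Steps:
W = -378154 (W = Add(-136852, -241302) = -378154)
R = 383
Add(Mul(-393234, Pow(W, -1)), Mul(-67379, Pow(Function('S')(R), -1))) = Add(Mul(-393234, Pow(-378154, -1)), Mul(-67379, Pow(-440, -1))) = Add(Mul(-393234, Rational(-1, 378154)), Mul(-67379, Rational(-1, 440))) = Add(Rational(196617, 189077), Rational(67379, 440)) = Rational(12826330663, 83193880)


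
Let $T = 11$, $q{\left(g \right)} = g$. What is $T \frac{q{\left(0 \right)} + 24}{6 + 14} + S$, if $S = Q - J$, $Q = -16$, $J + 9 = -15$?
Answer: $\frac{106}{5} \approx 21.2$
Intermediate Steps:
$J = -24$ ($J = -9 - 15 = -24$)
$S = 8$ ($S = -16 - -24 = -16 + 24 = 8$)
$T \frac{q{\left(0 \right)} + 24}{6 + 14} + S = 11 \frac{0 + 24}{6 + 14} + 8 = 11 \cdot \frac{24}{20} + 8 = 11 \cdot 24 \cdot \frac{1}{20} + 8 = 11 \cdot \frac{6}{5} + 8 = \frac{66}{5} + 8 = \frac{106}{5}$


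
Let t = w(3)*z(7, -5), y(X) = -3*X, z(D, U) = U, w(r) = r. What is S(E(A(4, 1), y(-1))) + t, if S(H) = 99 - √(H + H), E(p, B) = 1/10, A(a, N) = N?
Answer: 84 - √5/5 ≈ 83.553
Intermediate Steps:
E(p, B) = ⅒
S(H) = 99 - √2*√H (S(H) = 99 - √(2*H) = 99 - √2*√H)
t = -15 (t = 3*(-5) = -15)
S(E(A(4, 1), y(-1))) + t = (99 - √2*√(⅒)) - 15 = (99 - √2*√10/10) - 15 = (99 - √5/5) - 15 = 84 - √5/5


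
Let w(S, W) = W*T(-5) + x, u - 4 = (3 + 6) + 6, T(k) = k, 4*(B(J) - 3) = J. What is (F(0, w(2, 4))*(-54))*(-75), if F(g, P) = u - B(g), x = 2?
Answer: 64800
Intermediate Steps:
B(J) = 3 + J/4
u = 19 (u = 4 + ((3 + 6) + 6) = 4 + (9 + 6) = 4 + 15 = 19)
w(S, W) = 2 - 5*W (w(S, W) = W*(-5) + 2 = -5*W + 2 = 2 - 5*W)
F(g, P) = 16 - g/4 (F(g, P) = 19 - (3 + g/4) = 19 + (-3 - g/4) = 16 - g/4)
(F(0, w(2, 4))*(-54))*(-75) = ((16 - ¼*0)*(-54))*(-75) = ((16 + 0)*(-54))*(-75) = (16*(-54))*(-75) = -864*(-75) = 64800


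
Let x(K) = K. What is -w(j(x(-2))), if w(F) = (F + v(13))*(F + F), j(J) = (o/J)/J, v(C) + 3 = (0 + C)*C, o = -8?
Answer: 656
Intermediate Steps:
v(C) = -3 + C² (v(C) = -3 + (0 + C)*C = -3 + C*C = -3 + C²)
j(J) = -8/J² (j(J) = (-8/J)/J = -8/J²)
w(F) = 2*F*(166 + F) (w(F) = (F + (-3 + 13²))*(F + F) = (F + (-3 + 169))*(2*F) = (F + 166)*(2*F) = (166 + F)*(2*F) = 2*F*(166 + F))
-w(j(x(-2))) = -2*(-8/(-2)²)*(166 - 8/(-2)²) = -2*(-8*¼)*(166 - 8*¼) = -2*(-2)*(166 - 2) = -2*(-2)*164 = -1*(-656) = 656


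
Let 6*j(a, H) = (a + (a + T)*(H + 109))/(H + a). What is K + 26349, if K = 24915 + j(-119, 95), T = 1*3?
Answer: 7405799/144 ≈ 51429.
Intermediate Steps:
T = 3
j(a, H) = (a + (3 + a)*(109 + H))/(6*(H + a)) (j(a, H) = ((a + (a + 3)*(H + 109))/(H + a))/6 = ((a + (3 + a)*(109 + H))/(H + a))/6 = (a + (3 + a)*(109 + H))/(6*(H + a)))
K = 3611543/144 (K = 24915 + (327 + 3*95 + 110*(-119) + 95*(-119))/(6*(95 - 119)) = 24915 + (⅙)*(327 + 285 - 13090 - 11305)/(-24) = 24915 + (⅙)*(-1/24)*(-23783) = 24915 + 23783/144 = 3611543/144 ≈ 25080.)
K + 26349 = 3611543/144 + 26349 = 7405799/144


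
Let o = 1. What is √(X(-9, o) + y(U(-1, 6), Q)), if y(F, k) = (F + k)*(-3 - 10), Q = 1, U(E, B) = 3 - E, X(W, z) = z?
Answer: 8*I ≈ 8.0*I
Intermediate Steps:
y(F, k) = -13*F - 13*k (y(F, k) = (F + k)*(-13) = -13*F - 13*k)
√(X(-9, o) + y(U(-1, 6), Q)) = √(1 + (-13*(3 - 1*(-1)) - 13*1)) = √(1 + (-13*(3 + 1) - 13)) = √(1 + (-13*4 - 13)) = √(1 + (-52 - 13)) = √(1 - 65) = √(-64) = 8*I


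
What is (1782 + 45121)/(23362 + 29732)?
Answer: 46903/53094 ≈ 0.88340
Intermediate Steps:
(1782 + 45121)/(23362 + 29732) = 46903/53094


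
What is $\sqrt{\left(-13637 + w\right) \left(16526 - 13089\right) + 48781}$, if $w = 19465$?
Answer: $\sqrt{20079617} \approx 4481.0$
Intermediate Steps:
$\sqrt{\left(-13637 + w\right) \left(16526 - 13089\right) + 48781} = \sqrt{\left(-13637 + 19465\right) \left(16526 - 13089\right) + 48781} = \sqrt{5828 \cdot 3437 + 48781} = \sqrt{20030836 + 48781} = \sqrt{20079617}$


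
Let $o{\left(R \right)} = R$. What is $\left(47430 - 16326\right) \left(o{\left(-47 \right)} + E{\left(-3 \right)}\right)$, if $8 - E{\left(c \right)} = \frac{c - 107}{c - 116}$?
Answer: $- \frac{147775104}{119} \approx -1.2418 \cdot 10^{6}$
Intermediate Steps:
$E{\left(c \right)} = 8 - \frac{-107 + c}{-116 + c}$ ($E{\left(c \right)} = 8 - \frac{c - 107}{c - 116} = 8 - \frac{-107 + c}{-116 + c}$)
$\left(47430 - 16326\right) \left(o{\left(-47 \right)} + E{\left(-3 \right)}\right) = \left(47430 - 16326\right) \left(-47 + \frac{-821 + 7 \left(-3\right)}{-116 - 3}\right) = 31104 \left(-47 + \frac{-821 - 21}{-119}\right) = 31104 \left(-47 - - \frac{842}{119}\right) = 31104 \left(-47 + \frac{842}{119}\right) = 31104 \left(- \frac{4751}{119}\right) = - \frac{147775104}{119}$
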